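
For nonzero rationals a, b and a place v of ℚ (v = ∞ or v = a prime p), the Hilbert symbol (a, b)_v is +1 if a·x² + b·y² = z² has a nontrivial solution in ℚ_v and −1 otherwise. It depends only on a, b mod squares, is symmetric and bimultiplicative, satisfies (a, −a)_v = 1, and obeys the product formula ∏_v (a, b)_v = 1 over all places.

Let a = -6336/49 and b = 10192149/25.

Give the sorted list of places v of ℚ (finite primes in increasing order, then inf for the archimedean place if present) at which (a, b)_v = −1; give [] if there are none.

Mod squares: a ≡ -11, b ≡ 13981. Check v ∈ {∞, 2, 3, 5, 7, 11, 31, 41}.
v=31: a=31^0·(≡20), b=31^1·(≡27) mod 31; (20|31)=+1, (27|31)=-1; (−1)^{0·1·15}·(+1)^1·(-1)^0 = +1.
v=41: a=41^0·(≡28), b=41^1·(≡15) mod 41; (28|41)=-1, (15|41)=-1; (−1)^{0·1·20}·(-1)^1·(-1)^0 = -1.
v=∞: -11 < 0 and 13981 > 0  ⇒  (a,b)_∞ = +1.
v=11: a=11^1·(≡8), b=11^1·(≡6) mod 11; (8|11)=-1, (6|11)=-1; (−1)^{1·1·5}·(-1)^1·(-1)^1 = -1.
v=7: a=7^-2·(≡6), b=7^0·(≡4) mod 7; (6|7)=-1, (4|7)=+1; (−1)^{-2·0·3}·(-1)^0·(+1)^-2 = +1.
v=5: a=5^0·(≡1), b=5^-2·(≡4) mod 5; (1|5)=+1, (4|5)=+1; (−1)^{0·-2·2}·(+1)^-2·(+1)^0 = +1.
v=2: v_2(a)=6, v_2(b)=0; units ≡ 5, 5 (mod 8); ε·ε+αω+βω = 0·0+6·1+0·1 ≡ 0  ⇒  (a,b)_2 = +1.
v=3: a=3^2·(≡1), b=3^6·(≡1) mod 3; (1|3)=+1, (1|3)=+1; (−1)^{2·6·1}·(+1)^6·(+1)^2 = +1.
(-11, 13981 / ℚ) ramifies at {11, 41}: a division algebra.

[11, 41]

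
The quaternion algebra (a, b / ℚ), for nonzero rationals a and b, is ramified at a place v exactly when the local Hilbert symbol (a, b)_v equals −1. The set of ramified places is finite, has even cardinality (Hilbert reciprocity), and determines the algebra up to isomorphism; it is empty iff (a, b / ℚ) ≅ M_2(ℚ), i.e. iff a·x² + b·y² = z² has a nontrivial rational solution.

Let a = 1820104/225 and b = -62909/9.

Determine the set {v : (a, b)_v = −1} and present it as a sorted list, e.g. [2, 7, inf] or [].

[2, 7, 13, 19]

Mod squares: a ≡ 455026, b ≡ -62909. Check v ∈ {∞, 2, 3, 5, 7, 11, 13, 19, 37, 43}.
v=5: a=5^-2·(≡1), b=5^0·(≡4) mod 5; (1|5)=+1, (4|5)=+1; (−1)^{-2·0·2}·(+1)^0·(+1)^-2 = +1.
v=7: a=7^0·(≡6), b=7^1·(≡4) mod 7; (6|7)=-1, (4|7)=+1; (−1)^{0·1·3}·(-1)^1·(+1)^0 = -1.
v=13: a=13^1·(≡6), b=13^0·(≡7) mod 13; (6|13)=-1, (7|13)=-1; (−1)^{1·0·6}·(-1)^0·(-1)^1 = -1.
v=∞: 455026 > 0 and -62909 < 0  ⇒  (a,b)_∞ = +1.
v=19: a=19^0·(≡13), b=19^1·(≡10) mod 19; (13|19)=-1, (10|19)=-1; (−1)^{0·1·9}·(-1)^1·(-1)^0 = -1.
v=3: a=3^-2·(≡1), b=3^-2·(≡1) mod 3; (1|3)=+1, (1|3)=+1; (−1)^{-2·-2·1}·(+1)^-2·(+1)^-2 = +1.
v=2: v_2(a)=3, v_2(b)=0; units ≡ 1, 3 (mod 8); ε·ε+αω+βω = 0·1+3·1+0·0 ≡ 1  ⇒  (a,b)_2 = -1.
v=43: a=43^1·(≡36), b=43^1·(≡19) mod 43; (36|43)=+1, (19|43)=-1; (−1)^{1·1·21}·(+1)^1·(-1)^1 = +1.
v=11: a=11^1·(≡7), b=11^1·(≡5) mod 11; (7|11)=-1, (5|11)=+1; (−1)^{1·1·5}·(-1)^1·(+1)^1 = +1.
v=37: a=37^1·(≡31), b=37^0·(≡36) mod 37; (31|37)=-1, (36|37)=+1; (−1)^{1·0·18}·(-1)^0·(+1)^1 = +1.
|Ram(455026, -62909)| = 4, even; anisotropic at {2, 7, 13, 19}.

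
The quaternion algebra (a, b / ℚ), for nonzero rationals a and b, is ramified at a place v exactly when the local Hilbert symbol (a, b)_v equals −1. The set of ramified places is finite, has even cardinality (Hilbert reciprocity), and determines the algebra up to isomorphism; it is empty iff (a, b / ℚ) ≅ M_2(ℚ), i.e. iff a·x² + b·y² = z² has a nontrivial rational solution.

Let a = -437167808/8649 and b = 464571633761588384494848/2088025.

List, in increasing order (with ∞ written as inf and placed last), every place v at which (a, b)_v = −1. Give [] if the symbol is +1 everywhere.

[19, 29]

Mod squares: a ≡ -139403, b ≡ 4321493. Check v ∈ {∞, 2, 3, 5, 7, 11, 17, 19, 23, 29, 31}.
v=∞: -139403 < 0 and 4321493 > 0  ⇒  (a,b)_∞ = +1.
v=31: a=31^-2·(≡16), b=31^1·(≡17) mod 31; (16|31)=+1, (17|31)=-1; (−1)^{-2·1·15}·(+1)^1·(-1)^-2 = +1.
v=2: v_2(a)=6, v_2(b)=8; units ≡ 5, 5 (mod 8); ε·ε+αω+βω = 0·0+6·1+8·1 ≡ 0  ⇒  (a,b)_2 = +1.
v=7: a=7^2·(≡4), b=7^4·(≡2) mod 7; (4|7)=+1, (2|7)=+1; (−1)^{2·4·3}·(+1)^4·(+1)^2 = +1.
v=11: a=11^1·(≡7), b=11^3·(≡5) mod 11; (7|11)=-1, (5|11)=+1; (−1)^{1·3·5}·(-1)^3·(+1)^1 = +1.
v=19: a=19^1·(≡4), b=19^3·(≡16) mod 19; (4|19)=+1, (16|19)=+1; (−1)^{1·3·9}·(+1)^3·(+1)^1 = -1.
v=17: a=17^0·(≡6), b=17^-4·(≡1) mod 17; (6|17)=-1, (1|17)=+1; (−1)^{0·-4·8}·(-1)^-4·(+1)^0 = +1.
v=23: a=23^1·(≡19), b=23^3·(≡8) mod 23; (19|23)=-1, (8|23)=+1; (−1)^{1·3·11}·(-1)^3·(+1)^1 = +1.
v=3: a=3^-2·(≡1), b=3^2·(≡2) mod 3; (1|3)=+1, (2|3)=-1; (−1)^{-2·2·1}·(+1)^2·(-1)^-2 = +1.
v=5: a=5^0·(≡3), b=5^-2·(≡3) mod 5; (3|5)=-1, (3|5)=-1; (−1)^{0·-2·2}·(-1)^-2·(-1)^0 = +1.
v=29: a=29^1·(≡4), b=29^3·(≡21) mod 29; (4|29)=+1, (21|29)=-1; (−1)^{1·3·14}·(+1)^3·(-1)^1 = -1.
(-139403, 4321493 / ℚ) ramifies at {19, 29}: a division algebra.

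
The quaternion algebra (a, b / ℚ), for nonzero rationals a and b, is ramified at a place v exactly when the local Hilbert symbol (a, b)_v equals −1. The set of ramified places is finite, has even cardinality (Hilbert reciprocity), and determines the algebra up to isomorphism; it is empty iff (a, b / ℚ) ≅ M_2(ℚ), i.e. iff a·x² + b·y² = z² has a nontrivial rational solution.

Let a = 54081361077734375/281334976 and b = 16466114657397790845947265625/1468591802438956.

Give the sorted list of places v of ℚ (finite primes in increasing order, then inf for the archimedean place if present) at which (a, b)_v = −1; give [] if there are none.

[29, 31]

Mod squares: a ≡ 22359029, b ≡ 2755. Check v ∈ {∞, 2, 5, 7, 11, 13, 17, 19, 29, 31, 37}.
v=19: a=19^-1·(≡17), b=19^-3·(≡14) mod 19; (17|19)=+1, (14|19)=-1; (−1)^{-1·-3·9}·(+1)^-3·(-1)^-1 = +1.
v=11: a=11^1·(≡3), b=11^2·(≡1) mod 11; (3|11)=+1, (1|11)=+1; (−1)^{1·2·5}·(+1)^2·(+1)^1 = +1.
v=5: a=5^8·(≡4), b=5^13·(≡1) mod 5; (4|5)=+1, (1|5)=+1; (−1)^{8·13·2}·(+1)^13·(+1)^8 = +1.
v=13: a=13^-2·(≡4), b=13^-4·(≡3) mod 13; (4|13)=+1, (3|13)=+1; (−1)^{-2·-4·6}·(+1)^-4·(+1)^-2 = +1.
v=37: a=37^-2·(≡9), b=37^-4·(≡14) mod 37; (9|37)=+1, (14|37)=-1; (−1)^{-2·-4·18}·(+1)^-4·(-1)^-2 = +1.
v=31: a=31^1·(≡6), b=31^2·(≡13) mod 31; (6|31)=-1, (13|31)=-1; (−1)^{1·2·15}·(-1)^2·(-1)^1 = -1.
v=∞: 22359029 > 0 and 2755 > 0  ⇒  (a,b)_∞ = +1.
v=29: a=29^1·(≡22), b=29^1·(≡26) mod 29; (22|29)=+1, (26|29)=-1; (−1)^{1·1·14}·(+1)^1·(-1)^1 = -1.
v=17: a=17^1·(≡15), b=17^2·(≡16) mod 17; (15|17)=+1, (16|17)=+1; (−1)^{1·2·8}·(+1)^2·(+1)^1 = +1.
v=2: v_2(a)=-6, v_2(b)=-2; units ≡ 5, 3 (mod 8); ε·ε+αω+βω = 0·1+-6·1+-2·1 ≡ 0  ⇒  (a,b)_2 = +1.
v=7: a=7^7·(≡3), b=7^12·(≡2) mod 7; (3|7)=-1, (2|7)=+1; (−1)^{7·12·3}·(-1)^12·(+1)^7 = +1.
(22359029, 2755 / ℚ) ramifies at {29, 31}: a division algebra.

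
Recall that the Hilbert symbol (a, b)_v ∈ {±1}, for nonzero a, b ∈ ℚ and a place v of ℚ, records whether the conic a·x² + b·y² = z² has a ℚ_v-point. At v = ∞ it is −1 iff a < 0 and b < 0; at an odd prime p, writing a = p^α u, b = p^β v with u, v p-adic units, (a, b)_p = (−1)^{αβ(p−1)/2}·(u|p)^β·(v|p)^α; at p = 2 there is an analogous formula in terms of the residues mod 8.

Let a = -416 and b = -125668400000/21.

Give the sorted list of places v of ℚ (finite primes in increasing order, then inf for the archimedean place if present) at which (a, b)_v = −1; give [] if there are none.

(a, b) ≡ (-26, -2310) mod (ℚ^×)²; places V = {2, 3, 5, 7, 11, 13, ∞}.
(a,b)_2: α=5, β=7; u≡3, v≡5 (mod 8); ε(u)ε(v)=1·0, αω(v)=5·1, βω(u)=7·1; sum ≡ 0  ⇒  +1.
(a,b)_11: α=0, u≡2; β=1, v≡2 (mod 11); (2|11)=-1, (2|11)=-1; sign (−1)^0·-1^1·-1^0 = -1.
(a,b)_13: α=1, u≡7; β=4, v≡4 (mod 13); (7|13)=-1, (4|13)=+1; sign (−1)^0·-1^4·+1^1 = +1.
(a,b)_7: α=0, u≡4; β=-1, v≡6 (mod 7); (4|7)=+1, (6|7)=-1; sign (−1)^0·+1^-1·-1^0 = +1.
(a,b)_3: α=0, u≡1; β=-1, v≡1 (mod 3); (1|3)=+1, (1|3)=+1; sign (−1)^0·+1^-1·+1^0 = +1.
(a,b)_5: α=0, u≡4; β=5, v≡2 (mod 5); (4|5)=+1, (2|5)=-1; sign (−1)^0·+1^5·-1^0 = +1.
(a,b)_∞: sgn(-26)=−, sgn(-2310)=−, so -1.
Ram(-26, -2310) = {11, ∞}; no ℚ_11-point on the conic.

[11, inf]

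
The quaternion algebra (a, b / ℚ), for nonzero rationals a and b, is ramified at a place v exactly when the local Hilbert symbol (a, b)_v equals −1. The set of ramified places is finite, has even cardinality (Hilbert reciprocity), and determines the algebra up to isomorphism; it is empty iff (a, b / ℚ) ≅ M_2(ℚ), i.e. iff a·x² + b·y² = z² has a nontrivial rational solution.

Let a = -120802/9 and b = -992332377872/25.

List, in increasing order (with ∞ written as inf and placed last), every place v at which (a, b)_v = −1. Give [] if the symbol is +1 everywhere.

Mod squares: a ≡ -418, b ≡ -17. Check v ∈ {∞, 2, 3, 5, 11, 17, 19}.
v=5: a=5^0·(≡2), b=5^-2·(≡3) mod 5; (2|5)=-1, (3|5)=-1; (−1)^{0·-2·2}·(-1)^-2·(-1)^0 = +1.
v=19: a=19^1·(≡5), b=19^2·(≡2) mod 19; (5|19)=+1, (2|19)=-1; (−1)^{1·2·9}·(+1)^2·(-1)^1 = -1.
v=2: v_2(a)=1, v_2(b)=4; units ≡ 7, 7 (mod 8); ε·ε+αω+βω = 1·1+1·0+4·0 ≡ 1  ⇒  (a,b)_2 = -1.
v=∞: -418 < 0 and -17 < 0  ⇒  (a,b)_∞ = -1.
v=11: a=11^1·(≡2), b=11^2·(≡4) mod 11; (2|11)=-1, (4|11)=+1; (−1)^{1·2·5}·(-1)^2·(+1)^1 = +1.
v=17: a=17^2·(≡14), b=17^5·(≡1) mod 17; (14|17)=-1, (1|17)=+1; (−1)^{2·5·8}·(-1)^5·(+1)^2 = -1.
v=3: a=3^-2·(≡2), b=3^0·(≡1) mod 3; (2|3)=-1, (1|3)=+1; (−1)^{-2·0·1}·(-1)^0·(+1)^-2 = +1.
Ram(-418, -17) = {2, 17, 19, ∞}; no ℚ_2-point on the conic.

[2, 17, 19, inf]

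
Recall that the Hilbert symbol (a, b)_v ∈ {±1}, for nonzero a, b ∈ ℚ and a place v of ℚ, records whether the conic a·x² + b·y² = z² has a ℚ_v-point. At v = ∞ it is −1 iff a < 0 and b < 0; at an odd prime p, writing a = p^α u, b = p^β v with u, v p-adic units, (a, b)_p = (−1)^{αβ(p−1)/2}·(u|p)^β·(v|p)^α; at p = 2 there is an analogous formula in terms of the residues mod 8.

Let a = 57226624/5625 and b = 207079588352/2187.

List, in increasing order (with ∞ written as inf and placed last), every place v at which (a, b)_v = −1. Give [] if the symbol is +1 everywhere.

(a, b) ≡ (3094, 6) mod (ℚ^×)²; places V = {2, 3, 5, 7, 13, 17, ∞}.
(a,b)_17: α=3, u≡7; β=2, v≡12 (mod 17); (7|17)=-1, (12|17)=-1; sign (−1)^0·-1^2·-1^3 = -1.
(a,b)_7: α=1, u≡4; β=2, v≡3 (mod 7); (4|7)=+1, (3|7)=-1; sign (−1)^0·+1^2·-1^1 = -1.
(a,b)_13: α=1, u≡3; β=4, v≡11 (mod 13); (3|13)=+1, (11|13)=-1; sign (−1)^0·+1^4·-1^1 = -1.
(a,b)_2: α=7, β=9; u≡3, v≡3 (mod 8); ε(u)ε(v)=1·1, αω(v)=7·1, βω(u)=9·1; sum ≡ 1  ⇒  -1.
(a,b)_5: α=-4, u≡1; β=0, v≡1 (mod 5); (1|5)=+1, (1|5)=+1; sign (−1)^0·+1^0·+1^-4 = +1.
(a,b)_∞: sgn(3094)=+, sgn(6)=+, so +1.
(a,b)_3: α=-2, u≡1; β=-7, v≡2 (mod 3); (1|3)=+1, (2|3)=-1; sign (−1)^0·+1^-7·-1^-2 = +1.
Ram(3094, 6) = {2, 7, 13, 17}; no ℚ_2-point on the conic.

[2, 7, 13, 17]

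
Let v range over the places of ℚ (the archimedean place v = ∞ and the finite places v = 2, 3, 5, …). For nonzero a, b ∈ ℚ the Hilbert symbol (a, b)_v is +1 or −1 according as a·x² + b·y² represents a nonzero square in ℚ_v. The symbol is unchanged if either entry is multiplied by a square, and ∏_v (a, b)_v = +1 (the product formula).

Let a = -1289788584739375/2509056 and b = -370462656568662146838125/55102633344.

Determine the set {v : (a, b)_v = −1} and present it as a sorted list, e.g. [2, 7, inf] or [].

[3, 17, 19, inf]

(a, b) ≡ (-7, -13566) mod (ℚ^×)²; places V = {2, 3, 5, 7, 11, 17, 19, 23, 41, ∞}.
(a,b)_∞: sgn(-7)=−, sgn(-13566)=−, so -1.
(a,b)_11: α=-2, u≡5; β=-6, v≡10 (mod 11); (5|11)=+1, (10|11)=-1; sign (−1)^0·+1^-6·-1^-2 = +1.
(a,b)_3: α=-4, u≡2; β=-5, v≡2 (mod 3); (2|3)=-1, (2|3)=-1; sign (−1)^0·-1^-5·-1^-4 = -1.
(a,b)_2: α=-8, β=-7; u≡1, v≡1 (mod 8); ε(u)ε(v)=0·0, αω(v)=-8·0, βω(u)=-7·0; sum ≡ 0  ⇒  +1.
(a,b)_7: α=1, u≡3; β=1, v≡2 (mod 7); (3|7)=-1, (2|7)=+1; sign (−1)^1·-1^1·+1^1 = +1.
(a,b)_23: α=0, u≡8; β=2, v≡2 (mod 23); (8|23)=+1, (2|23)=+1; sign (−1)^0·+1^2·+1^0 = +1.
(a,b)_5: α=4, u≡2; β=4, v≡1 (mod 5); (2|5)=-1, (1|5)=+1; sign (−1)^0·-1^4·+1^4 = +1.
(a,b)_41: α=4, u≡15; β=6, v≡9 (mod 41); (15|41)=-1, (9|41)=+1; sign (−1)^0·-1^6·+1^4 = +1.
(a,b)_19: α=2, u≡3; β=3, v≡15 (mod 19); (3|19)=-1, (15|19)=-1; sign (−1)^0·-1^3·-1^2 = -1.
(a,b)_17: α=2, u≡12; β=3, v≡1 (mod 17); (12|17)=-1, (1|17)=+1; sign (−1)^0·-1^3·+1^2 = -1.
Ram(-7, -13566) = {3, 17, 19, ∞}; no ℚ_3-point on the conic.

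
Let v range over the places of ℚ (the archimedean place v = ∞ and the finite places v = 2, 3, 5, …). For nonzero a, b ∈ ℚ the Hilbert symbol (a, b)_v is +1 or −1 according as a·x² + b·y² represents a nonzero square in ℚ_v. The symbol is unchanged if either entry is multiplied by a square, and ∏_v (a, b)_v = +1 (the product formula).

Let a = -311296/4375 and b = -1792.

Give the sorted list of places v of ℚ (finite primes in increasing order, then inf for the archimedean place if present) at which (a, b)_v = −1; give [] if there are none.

[19, inf]

(a, b) ≡ (-133, -7) mod (ℚ^×)²; places V = {2, 5, 7, 19, ∞}.
(a,b)_∞: sgn(-133)=−, sgn(-7)=−, so -1.
(a,b)_19: α=1, u≡14; β=0, v≡13 (mod 19); (14|19)=-1, (13|19)=-1; sign (−1)^0·-1^0·-1^1 = -1.
(a,b)_5: α=-4, u≡2; β=0, v≡3 (mod 5); (2|5)=-1, (3|5)=-1; sign (−1)^0·-1^0·-1^-4 = +1.
(a,b)_2: α=14, β=8; u≡3, v≡1 (mod 8); ε(u)ε(v)=1·0, αω(v)=14·0, βω(u)=8·1; sum ≡ 0  ⇒  +1.
(a,b)_7: α=-1, u≡4; β=1, v≡3 (mod 7); (4|7)=+1, (3|7)=-1; sign (−1)^1·+1^1·-1^-1 = +1.
(-133, -7 / ℚ) ramifies at {19, ∞}: a division algebra.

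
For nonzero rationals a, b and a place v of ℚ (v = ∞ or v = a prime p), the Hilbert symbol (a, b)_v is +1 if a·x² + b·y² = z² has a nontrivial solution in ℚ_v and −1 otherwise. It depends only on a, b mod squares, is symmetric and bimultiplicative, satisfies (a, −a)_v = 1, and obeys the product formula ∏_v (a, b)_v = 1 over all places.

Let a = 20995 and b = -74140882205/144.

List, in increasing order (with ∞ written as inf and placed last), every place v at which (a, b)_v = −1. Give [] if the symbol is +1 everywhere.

[2, 13, 17, 19]

(a, b) ≡ (20995, -5) mod (ℚ^×)²; places V = {2, 3, 5, 13, 17, 19, 29, ∞}.
(a,b)_29: α=0, u≡28; β=2, v≡6 (mod 29); (28|29)=+1, (6|29)=+1; sign (−1)^0·+1^2·+1^0 = +1.
(a,b)_∞: sgn(20995)=+, sgn(-5)=−, so +1.
(a,b)_2: α=0, β=-4; u≡3, v≡3 (mod 8); ε(u)ε(v)=1·1, αω(v)=0·1, βω(u)=-4·1; sum ≡ 1  ⇒  -1.
(a,b)_3: α=0, u≡1; β=-2, v≡1 (mod 3); (1|3)=+1, (1|3)=+1; sign (−1)^0·+1^-2·+1^0 = +1.
(a,b)_19: α=1, u≡3; β=2, v≡13 (mod 19); (3|19)=-1, (13|19)=-1; sign (−1)^0·-1^2·-1^1 = -1.
(a,b)_13: α=1, u≡3; β=2, v≡2 (mod 13); (3|13)=+1, (2|13)=-1; sign (−1)^0·+1^2·-1^1 = -1.
(a,b)_5: α=1, u≡4; β=1, v≡1 (mod 5); (4|5)=+1, (1|5)=+1; sign (−1)^0·+1^1·+1^1 = +1.
(a,b)_17: α=1, u≡11; β=2, v≡3 (mod 17); (11|17)=-1, (3|17)=-1; sign (−1)^0·-1^2·-1^1 = -1.
|Ram(20995, -5)| = 4, even; anisotropic at {2, 13, 17, 19}.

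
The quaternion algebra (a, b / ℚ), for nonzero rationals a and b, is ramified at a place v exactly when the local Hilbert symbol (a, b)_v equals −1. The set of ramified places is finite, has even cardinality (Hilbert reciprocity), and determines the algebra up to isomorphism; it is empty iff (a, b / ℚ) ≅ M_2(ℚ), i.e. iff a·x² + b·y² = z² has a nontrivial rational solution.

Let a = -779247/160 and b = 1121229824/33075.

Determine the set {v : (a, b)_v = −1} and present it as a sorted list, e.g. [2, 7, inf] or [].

Mod squares: a ≡ -17670, b ≡ 19437. Check v ∈ {∞, 2, 3, 5, 7, 11, 13, 19, 31}.
v=11: a=11^0·(≡8), b=11^1·(≡10) mod 11; (8|11)=-1, (10|11)=-1; (−1)^{0·1·5}·(-1)^1·(-1)^0 = -1.
v=5: a=5^-1·(≡4), b=5^-2·(≡3) mod 5; (4|5)=+1, (3|5)=-1; (−1)^{-1·-2·2}·(+1)^-2·(-1)^-1 = -1.
v=7: a=7^2·(≡6), b=7^-2·(≡5) mod 7; (6|7)=-1, (5|7)=-1; (−1)^{2·-2·3}·(-1)^-2·(-1)^2 = +1.
v=∞: -17670 < 0 and 19437 > 0  ⇒  (a,b)_∞ = +1.
v=13: a=13^0·(≡3), b=13^2·(≡8) mod 13; (3|13)=+1, (8|13)=-1; (−1)^{0·2·6}·(+1)^2·(-1)^0 = +1.
v=31: a=31^1·(≡7), b=31^1·(≡25) mod 31; (7|31)=+1, (25|31)=+1; (−1)^{1·1·15}·(+1)^1·(+1)^1 = -1.
v=2: v_2(a)=-5, v_2(b)=10; units ≡ 5, 5 (mod 8); ε·ε+αω+βω = 0·0+-5·1+10·1 ≡ 1  ⇒  (a,b)_2 = -1.
v=19: a=19^1·(≡1), b=19^1·(≡1) mod 19; (1|19)=+1, (1|19)=+1; (−1)^{1·1·9}·(+1)^1·(+1)^1 = -1.
v=3: a=3^3·(≡2), b=3^-3·(≡2) mod 3; (2|3)=-1, (2|3)=-1; (−1)^{3·-3·1}·(-1)^-3·(-1)^3 = -1.
|Ram(-17670, 19437)| = 6, even; anisotropic at {2, 3, 5, 11, 19, 31}.

[2, 3, 5, 11, 19, 31]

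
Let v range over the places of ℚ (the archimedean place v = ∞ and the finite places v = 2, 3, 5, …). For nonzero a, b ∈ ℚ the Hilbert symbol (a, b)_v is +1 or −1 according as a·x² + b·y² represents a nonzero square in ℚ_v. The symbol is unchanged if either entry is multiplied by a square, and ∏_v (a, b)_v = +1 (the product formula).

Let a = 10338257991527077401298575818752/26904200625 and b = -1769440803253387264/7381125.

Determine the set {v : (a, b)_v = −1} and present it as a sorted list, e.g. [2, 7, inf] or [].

[2, 5, 7, 11, 13, 17]

Mod squares: a ≡ 7, b ≡ -376805. Check v ∈ {∞, 2, 3, 5, 7, 11, 13, 17, 31}.
v=7: a=7^3·(≡2), b=7^2·(≡5) mod 7; (2|7)=+1, (5|7)=-1; (−1)^{3·2·3}·(+1)^2·(-1)^3 = -1.
v=3: a=3^-16·(≡1), b=3^-10·(≡1) mod 3; (1|3)=+1, (1|3)=+1; (−1)^{-16·-10·1}·(+1)^-10·(+1)^-16 = +1.
v=∞: 7 > 0 and -376805 < 0  ⇒  (a,b)_∞ = +1.
v=17: a=17^2·(≡12), b=17^1·(≡14) mod 17; (12|17)=-1, (14|17)=-1; (−1)^{2·1·8}·(-1)^1·(-1)^2 = -1.
v=2: v_2(a)=40, v_2(b)=24; units ≡ 7, 3 (mod 8); ε·ε+αω+βω = 1·1+40·1+24·0 ≡ 1  ⇒  (a,b)_2 = -1.
v=13: a=13^8·(≡5), b=13^5·(≡8) mod 13; (5|13)=-1, (8|13)=-1; (−1)^{8·5·6}·(-1)^5·(-1)^8 = -1.
v=5: a=5^-4·(≡2), b=5^-3·(≡4) mod 5; (2|5)=-1, (4|5)=+1; (−1)^{-4·-3·2}·(-1)^-3·(+1)^-4 = -1.
v=11: a=11^2·(≡10), b=11^1·(≡2) mod 11; (10|11)=-1, (2|11)=-1; (−1)^{2·1·5}·(-1)^1·(-1)^2 = -1.
v=31: a=31^2·(≡28), b=31^1·(≡9) mod 31; (28|31)=+1, (9|31)=+1; (−1)^{2·1·15}·(+1)^1·(+1)^2 = +1.
(7, -376805 / ℚ) ramifies at {2, 5, 7, 11, 13, 17}: a division algebra.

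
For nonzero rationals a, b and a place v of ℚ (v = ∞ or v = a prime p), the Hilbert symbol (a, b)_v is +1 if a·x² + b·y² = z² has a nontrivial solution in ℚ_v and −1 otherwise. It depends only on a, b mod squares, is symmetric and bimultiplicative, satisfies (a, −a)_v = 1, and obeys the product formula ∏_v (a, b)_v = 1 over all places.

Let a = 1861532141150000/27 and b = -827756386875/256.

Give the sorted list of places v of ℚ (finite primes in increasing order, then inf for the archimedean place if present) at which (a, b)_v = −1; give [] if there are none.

[3, 19]

Mod squares: a ≡ 72105, b ≡ -19. Check v ∈ {∞, 2, 3, 5, 11, 19, 23}.
v=3: a=3^-3·(≡2), b=3^2·(≡2) mod 3; (2|3)=-1, (2|3)=-1; (−1)^{-3·2·1}·(-1)^2·(-1)^-3 = -1.
v=5: a=5^5·(≡4), b=5^4·(≡1) mod 5; (4|5)=+1, (1|5)=+1; (−1)^{5·4·2}·(+1)^4·(+1)^5 = +1.
v=23: a=23^3·(≡10), b=23^2·(≡3) mod 23; (10|23)=-1, (3|23)=+1; (−1)^{3·2·11}·(-1)^2·(+1)^3 = +1.
v=∞: 72105 > 0 and -19 < 0  ⇒  (a,b)_∞ = +1.
v=19: a=19^1·(≡8), b=19^1·(≡10) mod 19; (8|19)=-1, (10|19)=-1; (−1)^{1·1·9}·(-1)^1·(-1)^1 = -1.
v=11: a=11^5·(≡8), b=11^4·(≡4) mod 11; (8|11)=-1, (4|11)=+1; (−1)^{5·4·5}·(-1)^4·(+1)^5 = +1.
v=2: v_2(a)=4, v_2(b)=-8; units ≡ 1, 5 (mod 8); ε·ε+αω+βω = 0·0+4·1+-8·0 ≡ 0  ⇒  (a,b)_2 = +1.
Ram(72105, -19) = {3, 19}; no ℚ_3-point on the conic.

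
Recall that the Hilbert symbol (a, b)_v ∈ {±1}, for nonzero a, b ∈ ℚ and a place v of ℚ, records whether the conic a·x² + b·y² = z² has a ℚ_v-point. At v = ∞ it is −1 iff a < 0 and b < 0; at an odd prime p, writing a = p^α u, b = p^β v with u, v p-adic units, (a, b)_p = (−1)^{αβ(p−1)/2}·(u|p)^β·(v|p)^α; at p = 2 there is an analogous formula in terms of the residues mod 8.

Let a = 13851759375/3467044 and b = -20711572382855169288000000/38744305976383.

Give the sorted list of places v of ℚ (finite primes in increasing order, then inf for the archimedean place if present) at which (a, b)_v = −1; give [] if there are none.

Mod squares: a ≡ 273615, b ≡ -14. Check v ∈ {∞, 2, 3, 5, 7, 11, 17, 19, 29, 37}.
v=7: a=7^-4·(≡3), b=7^-7·(≡3) mod 7; (3|7)=-1, (3|7)=-1; (−1)^{-4·-7·3}·(-1)^-7·(-1)^-4 = -1.
v=37: a=37^1·(≡2), b=37^2·(≡8) mod 37; (2|37)=-1, (8|37)=-1; (−1)^{1·2·18}·(-1)^2·(-1)^1 = -1.
v=19: a=19^-2·(≡15), b=19^-6·(≡7) mod 19; (15|19)=-1, (7|19)=+1; (−1)^{-2·-6·9}·(-1)^-6·(+1)^-2 = +1.
v=5: a=5^5·(≡2), b=5^6·(≡1) mod 5; (2|5)=-1, (1|5)=+1; (−1)^{5·6·2}·(-1)^6·(+1)^5 = +1.
v=3: a=3^5·(≡2), b=3^12·(≡1) mod 3; (2|3)=-1, (1|3)=+1; (−1)^{5·12·1}·(-1)^12·(+1)^5 = +1.
v=∞: 273615 > 0 and -14 < 0  ⇒  (a,b)_∞ = +1.
v=17: a=17^1·(≡16), b=17^2·(≡11) mod 17; (16|17)=+1, (11|17)=-1; (−1)^{1·2·8}·(+1)^2·(-1)^1 = -1.
v=29: a=29^1·(≡12), b=29^2·(≡2) mod 29; (12|29)=-1, (2|29)=-1; (−1)^{1·2·14}·(-1)^2·(-1)^1 = -1.
v=2: v_2(a)=-2, v_2(b)=9; units ≡ 7, 1 (mod 8); ε·ε+αω+βω = 1·0+-2·0+9·0 ≡ 0  ⇒  (a,b)_2 = +1.
v=11: a=11^0·(≡4), b=11^4·(≡8) mod 11; (4|11)=+1, (8|11)=-1; (−1)^{0·4·5}·(+1)^4·(-1)^0 = +1.
Ram(273615, -14) = {7, 17, 29, 37}; no ℚ_7-point on the conic.

[7, 17, 29, 37]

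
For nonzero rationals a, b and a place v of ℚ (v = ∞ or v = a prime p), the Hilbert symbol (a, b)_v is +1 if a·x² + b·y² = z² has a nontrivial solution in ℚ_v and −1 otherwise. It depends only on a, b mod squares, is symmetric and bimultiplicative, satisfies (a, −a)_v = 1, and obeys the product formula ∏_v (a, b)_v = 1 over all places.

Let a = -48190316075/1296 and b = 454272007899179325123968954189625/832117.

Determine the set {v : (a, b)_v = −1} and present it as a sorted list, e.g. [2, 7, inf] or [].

[5, 13, 17, 19]

(a, b) ≡ (-15930683, 59569445) mod (ℚ^×)²; places V = {2, 3, 5, 11, 13, 17, 19, 23, 31, 37, 43, 47, ∞}.
(a,b)_43: α=1, u≡39; β=4, v≡14 (mod 43); (39|43)=-1, (14|43)=+1; sign (−1)^0·-1^4·+1^1 = +1.
(a,b)_∞: sgn(-15930683)=−, sgn(59569445)=+, so +1.
(a,b)_31: α=1, u≡18; β=3, v≡13 (mod 31); (18|31)=+1, (13|31)=-1; sign (−1)^1·+1^3·-1^1 = +1.
(a,b)_2: α=-4, β=0; u≡5, v≡5 (mod 8); ε(u)ε(v)=0·0, αω(v)=-4·1, βω(u)=0·1; sum ≡ 0  ⇒  +1.
(a,b)_5: α=2, u≡2; β=3, v≡1 (mod 5); (2|5)=-1, (1|5)=+1; sign (−1)^0·-1^3·+1^2 = -1.
(a,b)_37: α=1, u≡21; β=3, v≡25 (mod 37); (21|37)=+1, (25|37)=+1; sign (−1)^0·+1^3·+1^1 = +1.
(a,b)_47: α=0, u≡21; β=1, v≡29 (mod 47); (21|47)=+1, (29|47)=-1; sign (−1)^0·+1^1·-1^0 = +1.
(a,b)_11: α=2, u≡4; β=-2, v≡4 (mod 11); (4|11)=+1, (4|11)=+1; sign (−1)^0·+1^-2·+1^2 = +1.
(a,b)_19: α=1, u≡13; β=4, v≡18 (mod 19); (13|19)=-1, (18|19)=-1; sign (−1)^0·-1^4·-1^1 = -1.
(a,b)_3: α=-4, u≡1; β=4, v≡2 (mod 3); (1|3)=+1, (2|3)=-1; sign (−1)^0·+1^4·-1^-4 = +1.
(a,b)_17: α=1, u≡2; β=5, v≡5 (mod 17); (2|17)=+1, (5|17)=-1; sign (−1)^0·+1^5·-1^1 = -1.
(a,b)_23: α=0, u≡21; β=-2, v≡22 (mod 23); (21|23)=-1, (22|23)=-1; sign (−1)^0·-1^-2·-1^0 = +1.
(a,b)_13: α=0, u≡11; β=-1, v≡4 (mod 13); (11|13)=-1, (4|13)=+1; sign (−1)^0·-1^-1·+1^0 = -1.
Ram(-15930683, 59569445) = {5, 13, 17, 19}; no ℚ_5-point on the conic.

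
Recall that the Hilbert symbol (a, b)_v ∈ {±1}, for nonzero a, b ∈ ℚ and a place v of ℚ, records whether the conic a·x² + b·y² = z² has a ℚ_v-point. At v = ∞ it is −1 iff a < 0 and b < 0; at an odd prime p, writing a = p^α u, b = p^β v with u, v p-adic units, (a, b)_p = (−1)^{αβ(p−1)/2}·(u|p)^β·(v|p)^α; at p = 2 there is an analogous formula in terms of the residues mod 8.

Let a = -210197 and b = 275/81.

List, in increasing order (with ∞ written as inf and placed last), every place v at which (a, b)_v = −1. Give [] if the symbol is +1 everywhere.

(a, b) ≡ (-210197, 11) mod (ℚ^×)²; places V = {2, 3, 5, 11, 13, 19, 23, 37, ∞}.
(a,b)_∞: sgn(-210197)=−, sgn(11)=+, so +1.
(a,b)_5: α=0, u≡3; β=2, v≡1 (mod 5); (3|5)=-1, (1|5)=+1; sign (−1)^0·-1^2·+1^0 = +1.
(a,b)_2: α=0, β=0; u≡3, v≡3 (mod 8); ε(u)ε(v)=1·1, αω(v)=0·1, βω(u)=0·1; sum ≡ 1  ⇒  -1.
(a,b)_23: α=1, u≡15; β=0, v≡21 (mod 23); (15|23)=-1, (21|23)=-1; sign (−1)^0·-1^0·-1^1 = -1.
(a,b)_11: α=0, u≡2; β=1, v≡9 (mod 11); (2|11)=-1, (9|11)=+1; sign (−1)^0·-1^1·+1^0 = -1.
(a,b)_19: α=1, u≡14; β=0, v≡17 (mod 19); (14|19)=-1, (17|19)=+1; sign (−1)^0·-1^0·+1^1 = +1.
(a,b)_37: α=1, u≡17; β=0, v≡34 (mod 37); (17|37)=-1, (34|37)=+1; sign (−1)^0·-1^0·+1^1 = +1.
(a,b)_13: α=1, u≡3; β=0, v≡5 (mod 13); (3|13)=+1, (5|13)=-1; sign (−1)^0·+1^0·-1^1 = -1.
(a,b)_3: α=0, u≡1; β=-4, v≡2 (mod 3); (1|3)=+1, (2|3)=-1; sign (−1)^0·+1^-4·-1^0 = +1.
Ram(-210197, 11) = {2, 11, 13, 23}; no ℚ_2-point on the conic.

[2, 11, 13, 23]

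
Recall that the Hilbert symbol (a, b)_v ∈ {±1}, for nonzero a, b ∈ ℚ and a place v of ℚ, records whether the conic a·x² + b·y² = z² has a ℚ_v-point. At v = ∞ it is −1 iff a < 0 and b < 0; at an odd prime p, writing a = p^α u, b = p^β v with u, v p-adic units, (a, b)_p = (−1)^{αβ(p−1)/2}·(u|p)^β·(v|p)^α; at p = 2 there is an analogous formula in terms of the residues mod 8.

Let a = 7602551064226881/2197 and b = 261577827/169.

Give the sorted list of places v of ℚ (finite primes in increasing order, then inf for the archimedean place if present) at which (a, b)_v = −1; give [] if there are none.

[37, 41]

(a, b) ≡ (13, 593147) mod (ℚ^×)²; places V = {2, 3, 7, 13, 17, 23, 37, 41, ∞}.
(a,b)_2: α=0, β=0; u≡5, v≡3 (mod 8); ε(u)ε(v)=0·1, αω(v)=0·1, βω(u)=0·1; sum ≡ 0  ⇒  +1.
(a,b)_37: α=2, u≡23; β=1, v≡25 (mod 37); (23|37)=-1, (25|37)=+1; sign (−1)^0·-1^1·+1^2 = -1.
(a,b)_3: α=2, u≡1; β=2, v≡2 (mod 3); (1|3)=+1, (2|3)=-1; sign (−1)^0·+1^2·-1^2 = +1.
(a,b)_17: α=2, u≡16; β=1, v≡7 (mod 17); (16|17)=+1, (7|17)=-1; sign (−1)^0·+1^1·-1^2 = +1.
(a,b)_∞: sgn(13)=+, sgn(593147)=+, so +1.
(a,b)_13: α=-3, u≡9; β=-2, v≡4 (mod 13); (9|13)=+1, (4|13)=+1; sign (−1)^0·+1^-2·+1^-3 = +1.
(a,b)_23: α=2, u≡13; β=1, v≡3 (mod 23); (13|23)=+1, (3|23)=+1; sign (−1)^0·+1^1·+1^2 = +1.
(a,b)_41: α=2, u≡3; β=1, v≡12 (mod 41); (3|41)=-1, (12|41)=-1; sign (−1)^0·-1^1·-1^2 = -1.
(a,b)_7: α=4, u≡6; β=2, v≡4 (mod 7); (6|7)=-1, (4|7)=+1; sign (−1)^0·-1^2·+1^4 = +1.
|Ram(13, 593147)| = 2, even; anisotropic at {37, 41}.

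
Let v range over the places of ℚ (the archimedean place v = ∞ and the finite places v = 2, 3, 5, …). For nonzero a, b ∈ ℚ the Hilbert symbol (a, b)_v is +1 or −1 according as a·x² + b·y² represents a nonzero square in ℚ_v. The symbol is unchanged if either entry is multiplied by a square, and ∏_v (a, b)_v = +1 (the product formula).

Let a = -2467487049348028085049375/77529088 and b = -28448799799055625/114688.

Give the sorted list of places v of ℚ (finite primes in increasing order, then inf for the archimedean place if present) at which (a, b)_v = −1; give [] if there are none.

Mod squares: a ≡ -45353, b ≡ -7737807. Check v ∈ {∞, 2, 3, 5, 7, 11, 13, 19, 23, 31, 41, 43}.
v=13: a=13^-2·(≡3), b=13^0·(≡12) mod 13; (3|13)=+1, (12|13)=+1; (−1)^{-2·0·6}·(+1)^0·(+1)^-2 = +1.
v=23: a=23^4·(≡12), b=23^2·(≡21) mod 23; (12|23)=+1, (21|23)=-1; (−1)^{4·2·11}·(+1)^2·(-1)^4 = +1.
v=3: a=3^6·(≡1), b=3^5·(≡2) mod 3; (1|3)=+1, (2|3)=-1; (−1)^{6·5·1}·(+1)^5·(-1)^6 = +1.
v=11: a=11^1·(≡2), b=11^1·(≡8) mod 11; (2|11)=-1, (8|11)=-1; (−1)^{1·1·5}·(-1)^1·(-1)^1 = -1.
v=7: a=7^-1·(≡5), b=7^-1·(≡1) mod 7; (5|7)=-1, (1|7)=+1; (−1)^{-1·-1·3}·(-1)^-1·(+1)^-1 = +1.
v=19: a=19^1·(≡9), b=19^1·(≡3) mod 19; (9|19)=+1, (3|19)=-1; (−1)^{1·1·9}·(+1)^1·(-1)^1 = +1.
v=5: a=5^4·(≡2), b=5^4·(≡2) mod 5; (2|5)=-1, (2|5)=-1; (−1)^{4·4·2}·(-1)^4·(-1)^4 = +1.
v=∞: -45353 < 0 and -7737807 < 0  ⇒  (a,b)_∞ = -1.
v=43: a=43^2·(≡39), b=43^1·(≡21) mod 43; (39|43)=-1, (21|43)=+1; (−1)^{2·1·21}·(-1)^1·(+1)^2 = -1.
v=2: v_2(a)=-16, v_2(b)=-14; units ≡ 7, 1 (mod 8); ε·ε+αω+βω = 1·0+-16·0+-14·0 ≡ 0  ⇒  (a,b)_2 = +1.
v=31: a=31^3·(≡4), b=31^2·(≡1) mod 31; (4|31)=+1, (1|31)=+1; (−1)^{3·2·15}·(+1)^2·(+1)^3 = +1.
v=41: a=41^2·(≡24), b=41^1·(≡2) mod 41; (24|41)=-1, (2|41)=+1; (−1)^{2·1·20}·(-1)^1·(+1)^2 = -1.
Ram(-45353, -7737807) = {11, 41, 43, ∞}; no ℚ_11-point on the conic.

[11, 41, 43, inf]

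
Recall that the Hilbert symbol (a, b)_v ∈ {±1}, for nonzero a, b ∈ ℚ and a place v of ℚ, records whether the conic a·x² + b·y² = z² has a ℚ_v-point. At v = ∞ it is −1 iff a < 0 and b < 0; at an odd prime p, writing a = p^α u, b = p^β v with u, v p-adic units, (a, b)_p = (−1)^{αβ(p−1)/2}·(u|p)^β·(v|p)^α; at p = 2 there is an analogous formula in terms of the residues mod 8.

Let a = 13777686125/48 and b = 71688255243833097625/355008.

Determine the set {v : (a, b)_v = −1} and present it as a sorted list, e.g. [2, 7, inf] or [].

(a, b) ≡ (983535, 435) mod (ℚ^×)²; places V = {2, 3, 5, 7, 17, 19, 29, 37, 41, 43, ∞}.
(a,b)_41: α=2, u≡38; β=4, v≡23 (mod 41); (38|41)=-1, (23|41)=+1; sign (−1)^0·-1^4·+1^2 = +1.
(a,b)_3: α=-1, u≡2; β=-1, v≡1 (mod 3); (2|3)=-1, (1|3)=+1; sign (−1)^1·-1^-1·+1^-1 = +1.
(a,b)_17: α=1, u≡9; β=2, v≡10 (mod 17); (9|17)=+1, (10|17)=-1; sign (−1)^0·+1^2·-1^1 = -1.
(a,b)_19: α=1, u≡1; β=2, v≡9 (mod 19); (1|19)=+1, (9|19)=+1; sign (−1)^0·+1^2·+1^1 = +1.
(a,b)_5: α=3, u≡3; β=3, v≡2 (mod 5); (3|5)=-1, (2|5)=-1; sign (−1)^0·-1^3·-1^3 = +1.
(a,b)_2: α=-4, β=-6; u≡7, v≡3 (mod 8); ε(u)ε(v)=1·1, αω(v)=-4·1, βω(u)=-6·0; sum ≡ 1  ⇒  -1.
(a,b)_7: α=1, u≡1; β=2, v≡1 (mod 7); (1|7)=+1, (1|7)=+1; sign (−1)^0·+1^2·+1^1 = +1.
(a,b)_∞: sgn(983535)=+, sgn(435)=+, so +1.
(a,b)_37: α=0, u≡11; β=2, v≡9 (mod 37); (11|37)=+1, (9|37)=+1; sign (−1)^0·+1^2·+1^0 = +1.
(a,b)_29: α=1, u≡2; β=1, v≡12 (mod 29); (2|29)=-1, (12|29)=-1; sign (−1)^0·-1^1·-1^1 = +1.
(a,b)_43: α=0, u≡2; β=-2, v≡37 (mod 43); (2|43)=-1, (37|43)=-1; sign (−1)^0·-1^-2·-1^0 = +1.
(983535, 435 / ℚ) ramifies at {2, 17}: a division algebra.

[2, 17]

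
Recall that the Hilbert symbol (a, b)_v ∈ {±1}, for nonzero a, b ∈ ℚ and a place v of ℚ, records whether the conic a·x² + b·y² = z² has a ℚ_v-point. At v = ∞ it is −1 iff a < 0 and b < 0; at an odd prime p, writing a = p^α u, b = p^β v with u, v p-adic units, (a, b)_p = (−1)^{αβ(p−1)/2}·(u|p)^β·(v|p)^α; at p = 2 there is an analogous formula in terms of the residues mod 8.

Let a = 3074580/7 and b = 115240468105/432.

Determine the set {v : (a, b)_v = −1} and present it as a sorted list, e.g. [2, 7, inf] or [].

(a, b) ≡ (597835, 1422435) mod (ℚ^×)²; places V = {2, 3, 5, 7, 17, 19, 23, 29, 31, ∞}.
(a,b)_19: α=1, u≡5; β=1, v≡6 (mod 19); (5|19)=+1, (6|19)=+1; sign (−1)^1·+1^1·+1^1 = -1.
(a,b)_3: α=2, u≡1; β=-3, v≡1 (mod 3); (1|3)=+1, (1|3)=+1; sign (−1)^0·+1^-3·+1^2 = +1.
(a,b)_29: α=1, u≡16; β=2, v≡8 (mod 29); (16|29)=+1, (8|29)=-1; sign (−1)^0·+1^2·-1^1 = -1.
(a,b)_7: α=-1, u≡5; β=1, v≡4 (mod 7); (5|7)=-1, (4|7)=+1; sign (−1)^1·-1^1·+1^-1 = +1.
(a,b)_23: α=0, u≡21; β=1, v≡21 (mod 23); (21|23)=-1, (21|23)=-1; sign (−1)^0·-1^1·-1^0 = -1.
(a,b)_17: α=0, u≡4; β=2, v≡5 (mod 17); (4|17)=+1, (5|17)=-1; sign (−1)^0·+1^2·-1^0 = +1.
(a,b)_5: α=1, u≡3; β=1, v≡3 (mod 5); (3|5)=-1, (3|5)=-1; sign (−1)^0·-1^1·-1^1 = +1.
(a,b)_31: α=1, u≡6; β=1, v≡8 (mod 31); (6|31)=-1, (8|31)=+1; sign (−1)^1·-1^1·+1^1 = +1.
(a,b)_2: α=2, β=-4; u≡3, v≡3 (mod 8); ε(u)ε(v)=1·1, αω(v)=2·1, βω(u)=-4·1; sum ≡ 1  ⇒  -1.
(a,b)_∞: sgn(597835)=+, sgn(1422435)=+, so +1.
Ram(597835, 1422435) = {2, 19, 23, 29}; no ℚ_2-point on the conic.

[2, 19, 23, 29]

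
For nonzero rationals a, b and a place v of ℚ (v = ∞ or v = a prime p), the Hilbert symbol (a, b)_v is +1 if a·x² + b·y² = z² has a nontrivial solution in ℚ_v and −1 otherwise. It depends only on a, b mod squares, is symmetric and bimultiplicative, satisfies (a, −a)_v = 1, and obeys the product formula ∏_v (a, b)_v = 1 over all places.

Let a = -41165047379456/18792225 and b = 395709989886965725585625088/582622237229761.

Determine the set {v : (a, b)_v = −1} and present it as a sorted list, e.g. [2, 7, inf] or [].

(a, b) ≡ (-27121094, 77) mod (ℚ^×)²; places V = {2, 3, 5, 7, 11, 13, 17, 19, 23, 31, ∞}.
(a,b)_3: α=-2, u≡1; β=4, v≡2 (mod 3); (1|3)=+1, (2|3)=-1; sign (−1)^0·+1^4·-1^-2 = +1.
(a,b)_19: α=1, u≡6; β=2, v≡4 (mod 19); (6|19)=+1, (4|19)=+1; sign (−1)^0·+1^2·+1^1 = +1.
(a,b)_31: α=1, u≡18; β=2, v≡17 (mod 31); (18|31)=+1, (17|31)=-1; sign (−1)^0·+1^2·-1^1 = -1.
(a,b)_11: α=3, u≡10; β=5, v≡7 (mod 11); (10|11)=-1, (7|11)=-1; sign (−1)^1·-1^5·-1^3 = -1.
(a,b)_2: α=9, β=12; u≡5, v≡5 (mod 8); ε(u)ε(v)=0·0, αω(v)=9·1, βω(u)=12·1; sum ≡ 1  ⇒  -1.
(a,b)_7: α=3, u≡4; β=9, v≡4 (mod 7); (4|7)=+1, (4|7)=+1; sign (−1)^1·+1^9·+1^3 = -1.
(a,b)_13: α=1, u≡7; β=0, v≡12 (mod 13); (7|13)=-1, (12|13)=+1; sign (−1)^0·-1^0·+1^1 = +1.
(a,b)_∞: sgn(-27121094)=−, sgn(77)=+, so +1.
(a,b)_5: α=-2, u≡1; β=0, v≡3 (mod 5); (1|5)=+1, (3|5)=-1; sign (−1)^0·+1^0·-1^-2 = +1.
(a,b)_23: α=1, u≡12; β=2, v≡12 (mod 23); (12|23)=+1, (12|23)=+1; sign (−1)^0·+1^2·+1^1 = +1.
(a,b)_17: α=-4, u≡8; β=-12, v≡2 (mod 17); (8|17)=+1, (2|17)=+1; sign (−1)^0·+1^-12·+1^-4 = +1.
(-27121094, 77 / ℚ) ramifies at {2, 7, 11, 31}: a division algebra.

[2, 7, 11, 31]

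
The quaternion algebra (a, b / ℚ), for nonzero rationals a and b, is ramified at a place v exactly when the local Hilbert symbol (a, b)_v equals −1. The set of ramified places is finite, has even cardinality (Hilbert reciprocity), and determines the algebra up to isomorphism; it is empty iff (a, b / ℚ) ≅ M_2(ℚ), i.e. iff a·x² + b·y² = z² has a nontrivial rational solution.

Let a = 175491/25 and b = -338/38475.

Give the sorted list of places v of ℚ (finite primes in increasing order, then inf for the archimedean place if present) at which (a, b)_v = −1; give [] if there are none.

[2, 31]

(a, b) ≡ (19499, -38) mod (ℚ^×)²; places V = {2, 3, 5, 13, 17, 19, 31, 37, ∞}.
(a,b)_∞: sgn(19499)=+, sgn(-38)=−, so +1.
(a,b)_37: α=1, u≡21; β=0, v≡1 (mod 37); (21|37)=+1, (1|37)=+1; sign (−1)^0·+1^0·+1^1 = +1.
(a,b)_13: α=0, u≡9; β=2, v≡3 (mod 13); (9|13)=+1, (3|13)=+1; sign (−1)^0·+1^2·+1^0 = +1.
(a,b)_5: α=-2, u≡1; β=-2, v≡3 (mod 5); (1|5)=+1, (3|5)=-1; sign (−1)^0·+1^-2·-1^-2 = +1.
(a,b)_31: α=1, u≡2; β=0, v≡24 (mod 31); (2|31)=+1, (24|31)=-1; sign (−1)^0·+1^0·-1^1 = -1.
(a,b)_2: α=0, β=1; u≡3, v≡5 (mod 8); ε(u)ε(v)=1·0, αω(v)=0·1, βω(u)=1·1; sum ≡ 1  ⇒  -1.
(a,b)_3: α=2, u≡2; β=-4, v≡1 (mod 3); (2|3)=-1, (1|3)=+1; sign (−1)^0·-1^-4·+1^2 = +1.
(a,b)_17: α=1, u≡9; β=0, v≡9 (mod 17); (9|17)=+1, (9|17)=+1; sign (−1)^0·+1^0·+1^1 = +1.
(a,b)_19: α=0, u≡17; β=-1, v≡9 (mod 19); (17|19)=+1, (9|19)=+1; sign (−1)^0·+1^-1·+1^0 = +1.
|Ram(19499, -38)| = 2, even; anisotropic at {2, 31}.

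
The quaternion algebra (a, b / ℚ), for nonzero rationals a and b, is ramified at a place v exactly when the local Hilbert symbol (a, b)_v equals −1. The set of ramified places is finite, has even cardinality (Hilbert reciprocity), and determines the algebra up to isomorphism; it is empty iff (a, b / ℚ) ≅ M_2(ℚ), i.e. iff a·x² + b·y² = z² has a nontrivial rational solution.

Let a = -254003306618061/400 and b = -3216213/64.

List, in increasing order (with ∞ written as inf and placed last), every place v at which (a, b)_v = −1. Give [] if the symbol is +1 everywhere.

(a, b) ≡ (-221, -7293) mod (ℚ^×)²; places V = {2, 3, 5, 7, 11, 13, 17, ∞}.
(a,b)_5: α=-2, u≡4; β=0, v≡3 (mod 5); (4|5)=+1, (3|5)=-1; sign (−1)^0·+1^0·-1^-2 = +1.
(a,b)_3: α=4, u≡1; β=3, v≡2 (mod 3); (1|3)=+1, (2|3)=-1; sign (−1)^0·+1^3·-1^4 = +1.
(a,b)_2: α=-4, β=-6; u≡3, v≡3 (mod 8); ε(u)ε(v)=1·1, αω(v)=-4·1, βω(u)=-6·1; sum ≡ 1  ⇒  -1.
(a,b)_17: α=3, u≡1; β=1, v≡16 (mod 17); (1|17)=+1, (16|17)=+1; sign (−1)^0·+1^1·+1^3 = +1.
(a,b)_7: α=4, u≡6; β=2, v≡2 (mod 7); (6|7)=-1, (2|7)=+1; sign (−1)^0·-1^2·+1^4 = +1.
(a,b)_13: α=3, u≡3; β=1, v≡11 (mod 13); (3|13)=+1, (11|13)=-1; sign (−1)^0·+1^1·-1^3 = -1.
(a,b)_11: α=2, u≡8; β=1, v≡7 (mod 11); (8|11)=-1, (7|11)=-1; sign (−1)^0·-1^1·-1^2 = -1.
(a,b)_∞: sgn(-221)=−, sgn(-7293)=−, so -1.
(-221, -7293 / ℚ) ramifies at {2, 11, 13, ∞}: a division algebra.

[2, 11, 13, inf]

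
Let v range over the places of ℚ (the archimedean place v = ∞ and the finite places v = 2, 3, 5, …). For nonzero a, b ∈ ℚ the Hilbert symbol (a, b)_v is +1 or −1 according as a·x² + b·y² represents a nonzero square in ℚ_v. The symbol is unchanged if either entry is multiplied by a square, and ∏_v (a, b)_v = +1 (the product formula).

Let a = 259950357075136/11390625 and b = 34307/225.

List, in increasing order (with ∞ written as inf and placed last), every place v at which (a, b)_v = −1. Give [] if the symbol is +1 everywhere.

[2, 29]

(a, b) ≡ (3451, 203) mod (ℚ^×)²; places V = {2, 3, 5, 7, 13, 17, 29, ∞}.
(a,b)_13: α=4, u≡7; β=2, v≡2 (mod 13); (7|13)=-1, (2|13)=-1; sign (−1)^0·-1^2·-1^4 = +1.
(a,b)_5: α=-6, u≡4; β=-2, v≡3 (mod 5); (4|5)=+1, (3|5)=-1; sign (−1)^0·+1^-2·-1^-6 = +1.
(a,b)_7: α=3, u≡3; β=1, v≡1 (mod 7); (3|7)=-1, (1|7)=+1; sign (−1)^1·-1^1·+1^3 = +1.
(a,b)_17: α=1, u≡16; β=0, v≡13 (mod 17); (16|17)=+1, (13|17)=+1; sign (−1)^0·+1^0·+1^1 = +1.
(a,b)_3: α=-6, u≡1; β=-2, v≡2 (mod 3); (1|3)=+1, (2|3)=-1; sign (−1)^0·+1^-2·-1^-6 = +1.
(a,b)_29: α=3, u≡2; β=1, v≡5 (mod 29); (2|29)=-1, (5|29)=+1; sign (−1)^0·-1^1·+1^3 = -1.
(a,b)_∞: sgn(3451)=+, sgn(203)=+, so +1.
(a,b)_2: α=6, β=0; u≡3, v≡3 (mod 8); ε(u)ε(v)=1·1, αω(v)=6·1, βω(u)=0·1; sum ≡ 1  ⇒  -1.
Ram(3451, 203) = {2, 29}; no ℚ_2-point on the conic.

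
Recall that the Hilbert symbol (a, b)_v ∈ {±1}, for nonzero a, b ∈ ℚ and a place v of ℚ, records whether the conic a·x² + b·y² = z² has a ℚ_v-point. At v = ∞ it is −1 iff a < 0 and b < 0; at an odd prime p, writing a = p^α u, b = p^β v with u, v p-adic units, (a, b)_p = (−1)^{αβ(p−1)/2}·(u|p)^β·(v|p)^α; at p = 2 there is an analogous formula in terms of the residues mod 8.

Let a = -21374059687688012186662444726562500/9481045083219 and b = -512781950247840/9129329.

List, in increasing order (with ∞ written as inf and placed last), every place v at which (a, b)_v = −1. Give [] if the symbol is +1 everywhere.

[2, inf]

(a, b) ≡ (-7315, -1005290) mod (ℚ^×)²; places V = {2, 3, 5, 7, 11, 13, 17, 19, 23, 37, ∞}.
(a,b)_17: α=-2, u≡12; β=0, v≡6 (mod 17); (12|17)=-1, (6|17)=-1; sign (−1)^0·-1^0·-1^-2 = +1.
(a,b)_2: α=2, β=5; u≡5, v≡3 (mod 8); ε(u)ε(v)=0·1, αω(v)=2·1, βω(u)=5·1; sum ≡ 1  ⇒  -1.
(a,b)_19: α=-3, u≡18; β=-3, v≡5 (mod 19); (18|19)=-1, (5|19)=+1; sign (−1)^1·-1^-3·+1^-3 = +1.
(a,b)_5: α=11, u≡3; β=1, v≡3 (mod 5); (3|5)=-1, (3|5)=-1; sign (−1)^0·-1^1·-1^11 = +1.
(a,b)_3: α=-14, u≡2; β=2, v≡1 (mod 3); (2|3)=-1, (1|3)=+1; sign (−1)^0·-1^2·+1^-14 = +1.
(a,b)_23: α=2, u≡7; β=2, v≡5 (mod 23); (7|23)=-1, (5|23)=-1; sign (−1)^0·-1^2·-1^2 = +1.
(a,b)_11: α=3, u≡10; β=-3, v≡4 (mod 11); (10|11)=-1, (4|11)=+1; sign (−1)^1·-1^-3·+1^3 = +1.
(a,b)_7: α=7, u≡6; β=2, v≡2 (mod 7); (6|7)=-1, (2|7)=+1; sign (−1)^0·-1^2·+1^7 = +1.
(a,b)_∞: sgn(-7315)=−, sgn(-1005290)=−, so -1.
(a,b)_37: α=2, u≡12; β=1, v≡9 (mod 37); (12|37)=+1, (9|37)=+1; sign (−1)^0·+1^1·+1^2 = +1.
(a,b)_13: α=10, u≡9; β=5, v≡6 (mod 13); (9|13)=+1, (6|13)=-1; sign (−1)^0·+1^5·-1^10 = +1.
Ram(-7315, -1005290) = {2, ∞}; no ℚ_2-point on the conic.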